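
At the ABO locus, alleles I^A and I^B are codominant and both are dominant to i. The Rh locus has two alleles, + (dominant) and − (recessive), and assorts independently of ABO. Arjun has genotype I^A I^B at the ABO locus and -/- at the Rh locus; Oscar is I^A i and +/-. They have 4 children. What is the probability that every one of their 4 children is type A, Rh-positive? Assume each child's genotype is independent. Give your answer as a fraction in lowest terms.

1/256

ABO cross I^A I^B × I^A i → 1/2 A, 1/4 B, 1/4 AB.
Rh cross -/- × +/- → 1/2 Rh+, 1/2 Rh-; so P(type A, Rh-positive) = 1/2 × 1/2 = 1/4 per child.
All 4 independent: (1/4)^4 = 1/256.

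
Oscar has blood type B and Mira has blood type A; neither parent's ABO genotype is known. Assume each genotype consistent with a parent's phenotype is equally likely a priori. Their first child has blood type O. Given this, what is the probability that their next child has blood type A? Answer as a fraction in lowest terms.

Possible genotypes: Oscar ∈ {BB, BO}; Mira ∈ {AA, AO}.
Weight each parental genotype pair by prior × P(type-O child):
  BO × AO: posterior weight 1; P(next child type A) = 1/4.
Weighted sum = 1/4.

1/4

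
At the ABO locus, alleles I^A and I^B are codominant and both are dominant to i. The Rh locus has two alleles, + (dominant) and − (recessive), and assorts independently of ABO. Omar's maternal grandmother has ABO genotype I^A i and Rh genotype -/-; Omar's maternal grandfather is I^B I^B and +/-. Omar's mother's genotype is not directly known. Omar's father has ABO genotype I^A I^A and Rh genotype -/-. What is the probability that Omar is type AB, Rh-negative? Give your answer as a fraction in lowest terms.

3/8

Omar's mother's ABO genotype from I^A i × I^B I^B: 1/2 I^A I^B, 1/2 I^B i.
Crossing each possibility with the father I^A I^A and summing P(type AB): 1/2·1/2 + 1/2·1/2 = 1/2.
Similarly for Rh via the mother's Rh distribution: P(Rh-) = 3/4.
Independent loci: 1/2 × 3/4 = 3/8.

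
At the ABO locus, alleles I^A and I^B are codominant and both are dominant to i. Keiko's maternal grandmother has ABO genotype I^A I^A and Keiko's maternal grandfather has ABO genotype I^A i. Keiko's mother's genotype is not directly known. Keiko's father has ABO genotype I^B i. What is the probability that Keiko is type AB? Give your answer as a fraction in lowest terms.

3/8

Keiko's mother's ABO genotype from I^A I^A × I^A i: 1/2 I^A I^A, 1/2 I^A i.
Crossing each possibility with the father I^B i and summing P(type AB): 1/2·1/2 + 1/2·1/4 = 3/8.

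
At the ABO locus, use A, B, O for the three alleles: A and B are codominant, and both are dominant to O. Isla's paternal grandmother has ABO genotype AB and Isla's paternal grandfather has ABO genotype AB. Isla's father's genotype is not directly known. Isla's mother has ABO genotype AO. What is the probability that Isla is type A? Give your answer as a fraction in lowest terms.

1/2

Isla's father's ABO genotype from AB × AB: 1/4 AA, 1/2 AB, 1/4 BB.
Crossing each possibility with the mother AO and summing P(type A): 1/4·1 + 1/2·1/2 + 1/4·0 = 1/2.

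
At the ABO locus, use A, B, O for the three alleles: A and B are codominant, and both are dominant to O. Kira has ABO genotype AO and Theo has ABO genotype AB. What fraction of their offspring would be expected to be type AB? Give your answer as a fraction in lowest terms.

1/4

ABO cross AO × AB → offspring phenotypes: 1/2 A, 1/4 B, 1/4 AB.
So P(type AB) = 1/4.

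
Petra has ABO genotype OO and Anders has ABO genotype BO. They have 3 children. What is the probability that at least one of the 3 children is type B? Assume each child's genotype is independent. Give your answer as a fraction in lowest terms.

ABO cross OO × BO → 1/2 O, 1/2 B.
So P(type B) = 1/2 per child.
P(none) = (1/2)^3 = 1/8; P(at least one) = 1 − 1/8 = 7/8.

7/8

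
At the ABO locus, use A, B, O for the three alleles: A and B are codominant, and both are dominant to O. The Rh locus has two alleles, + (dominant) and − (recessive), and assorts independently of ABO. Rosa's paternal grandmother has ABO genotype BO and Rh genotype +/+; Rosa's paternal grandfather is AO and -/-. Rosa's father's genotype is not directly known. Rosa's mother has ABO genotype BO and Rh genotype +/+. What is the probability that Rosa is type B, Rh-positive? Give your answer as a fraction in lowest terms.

Rosa's father's ABO genotype from BO × AO: 1/4 AB, 1/4 AO, 1/4 BO, 1/4 OO.
Crossing each possibility with the mother BO and summing P(type B): 1/4·1/2 + 1/4·1/4 + 1/4·3/4 + 1/4·1/2 = 1/2.
Similarly for Rh via the father's Rh distribution: P(Rh+) = 1.
Independent loci: 1/2 × 1 = 1/2.

1/2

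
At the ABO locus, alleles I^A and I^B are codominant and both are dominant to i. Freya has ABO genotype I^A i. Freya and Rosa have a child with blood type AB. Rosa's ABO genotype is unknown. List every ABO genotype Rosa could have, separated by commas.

For each candidate genotype of Rosa, check whether crossing it with I^A i can produce every observed child phenotype.
  I^A I^A → possible child types {A} ✗
  I^A I^B → possible child types {A, B, AB} ✓
  I^A i → possible child types {O, A} ✗
  I^B I^B → possible child types {B, AB} ✓
  I^B i → possible child types {O, A, B, AB} ✓
  i i → possible child types {O, A} ✗

I^A I^B, I^B I^B, I^B i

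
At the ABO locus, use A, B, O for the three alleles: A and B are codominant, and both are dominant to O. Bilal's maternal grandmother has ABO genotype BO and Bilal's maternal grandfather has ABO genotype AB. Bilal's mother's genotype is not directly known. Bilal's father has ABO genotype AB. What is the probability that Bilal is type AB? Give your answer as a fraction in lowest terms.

3/8

Bilal's mother's ABO genotype from BO × AB: 1/4 AB, 1/4 AO, 1/4 BB, 1/4 BO.
Crossing each possibility with the father AB and summing P(type AB): 1/4·1/2 + 1/4·1/4 + 1/4·1/2 + 1/4·1/4 = 3/8.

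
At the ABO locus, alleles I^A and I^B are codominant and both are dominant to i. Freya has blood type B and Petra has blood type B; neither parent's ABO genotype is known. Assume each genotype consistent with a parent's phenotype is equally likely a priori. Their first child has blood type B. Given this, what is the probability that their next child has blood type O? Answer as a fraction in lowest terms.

Possible genotypes: Freya ∈ {I^B I^B, I^B i}; Petra ∈ {I^B I^B, I^B i}.
Weight each parental genotype pair by prior × P(type-B child):
  I^B I^B × I^B I^B: posterior weight 4/15; P(next child type O) = 0.
  I^B I^B × I^B i: posterior weight 4/15; P(next child type O) = 0.
  I^B i × I^B I^B: posterior weight 4/15; P(next child type O) = 0.
  I^B i × I^B i: posterior weight 1/5; P(next child type O) = 1/4.
Weighted sum = 1/20.

1/20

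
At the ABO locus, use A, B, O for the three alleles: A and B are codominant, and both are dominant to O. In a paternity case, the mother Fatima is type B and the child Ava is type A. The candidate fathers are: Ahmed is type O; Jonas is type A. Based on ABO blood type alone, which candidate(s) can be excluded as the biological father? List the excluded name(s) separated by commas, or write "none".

A candidate is excluded only if no genotype consistent with his phenotype could produce a type A child with a type B mother.
Ahmed (type O): no genotype consistent with that phenotype can produce a type-A child with a type-B mother.

Ahmed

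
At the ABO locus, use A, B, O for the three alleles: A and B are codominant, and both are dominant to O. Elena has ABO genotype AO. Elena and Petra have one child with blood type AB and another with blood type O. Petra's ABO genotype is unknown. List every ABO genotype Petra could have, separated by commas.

For each candidate genotype of Petra, check whether crossing it with AO can produce every observed child phenotype.
  AA → possible child types {A} ✗
  AB → possible child types {A, B, AB} ✗
  AO → possible child types {O, A} ✗
  BB → possible child types {B, AB} ✗
  BO → possible child types {O, A, B, AB} ✓
  OO → possible child types {O, A} ✗

BO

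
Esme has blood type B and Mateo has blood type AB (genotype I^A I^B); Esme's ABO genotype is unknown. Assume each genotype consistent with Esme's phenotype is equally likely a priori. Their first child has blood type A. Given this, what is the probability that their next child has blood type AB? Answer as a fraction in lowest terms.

1/4

Possible genotypes: Esme ∈ {I^B I^B, I^B i}; Mateo ∈ {I^A I^B}.
Weight each parental genotype pair by prior × P(type-A child):
  I^B i × I^A I^B: posterior weight 1; P(next child type AB) = 1/4.
Weighted sum = 1/4.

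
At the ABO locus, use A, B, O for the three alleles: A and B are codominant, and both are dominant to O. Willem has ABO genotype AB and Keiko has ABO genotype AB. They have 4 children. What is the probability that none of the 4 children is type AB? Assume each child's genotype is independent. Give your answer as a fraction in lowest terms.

ABO cross AB × AB → 1/4 A, 1/4 B, 1/2 AB.
So P(type AB) = 1/2 per child.
P(not type AB) = 1/2 for one child; (1/2)^4 = 1/16.

1/16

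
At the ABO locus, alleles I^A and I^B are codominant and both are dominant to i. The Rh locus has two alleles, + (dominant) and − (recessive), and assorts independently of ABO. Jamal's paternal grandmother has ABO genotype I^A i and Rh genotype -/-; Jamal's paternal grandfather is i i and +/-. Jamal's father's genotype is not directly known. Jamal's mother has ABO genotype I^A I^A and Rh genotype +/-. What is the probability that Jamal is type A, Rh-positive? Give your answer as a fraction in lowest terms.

5/8

Jamal's father's ABO genotype from I^A i × i i: 1/2 I^A i, 1/2 i i.
Crossing each possibility with the mother I^A I^A and summing P(type A): 1/2·1 + 1/2·1 = 1.
Similarly for Rh via the father's Rh distribution: P(Rh+) = 5/8.
Independent loci: 1 × 5/8 = 5/8.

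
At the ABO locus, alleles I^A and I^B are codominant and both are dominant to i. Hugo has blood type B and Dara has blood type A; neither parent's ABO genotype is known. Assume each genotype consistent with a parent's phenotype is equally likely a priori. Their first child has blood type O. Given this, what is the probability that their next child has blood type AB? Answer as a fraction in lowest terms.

1/4

Possible genotypes: Hugo ∈ {I^B I^B, I^B i}; Dara ∈ {I^A I^A, I^A i}.
Weight each parental genotype pair by prior × P(type-O child):
  I^B i × I^A i: posterior weight 1; P(next child type AB) = 1/4.
Weighted sum = 1/4.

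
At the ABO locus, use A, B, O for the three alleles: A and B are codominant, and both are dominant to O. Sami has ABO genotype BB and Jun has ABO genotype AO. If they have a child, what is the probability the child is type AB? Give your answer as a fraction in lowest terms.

1/2

ABO cross BB × AO → offspring phenotypes: 1/2 B, 1/2 AB.
So P(type AB) = 1/2.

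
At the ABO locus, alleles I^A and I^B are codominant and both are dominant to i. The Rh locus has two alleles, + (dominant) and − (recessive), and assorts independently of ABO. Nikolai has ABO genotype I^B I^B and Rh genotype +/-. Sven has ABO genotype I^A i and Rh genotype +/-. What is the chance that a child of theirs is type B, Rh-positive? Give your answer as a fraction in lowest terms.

3/8

ABO cross I^B I^B × I^A i → offspring phenotypes: 1/2 B, 1/2 AB.
Rh cross +/- × +/- → 3/4 Rh+, 1/4 Rh-.
Independent loci: P(type B, Rh-positive) = 1/2 × 3/4 = 3/8.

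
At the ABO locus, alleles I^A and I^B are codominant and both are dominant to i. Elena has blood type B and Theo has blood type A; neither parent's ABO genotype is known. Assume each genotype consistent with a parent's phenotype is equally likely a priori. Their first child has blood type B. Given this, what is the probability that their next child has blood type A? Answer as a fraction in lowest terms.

1/12

Possible genotypes: Elena ∈ {I^B I^B, I^B i}; Theo ∈ {I^A I^A, I^A i}.
Weight each parental genotype pair by prior × P(type-B child):
  I^B I^B × I^A i: posterior weight 2/3; P(next child type A) = 0.
  I^B i × I^A i: posterior weight 1/3; P(next child type A) = 1/4.
Weighted sum = 1/12.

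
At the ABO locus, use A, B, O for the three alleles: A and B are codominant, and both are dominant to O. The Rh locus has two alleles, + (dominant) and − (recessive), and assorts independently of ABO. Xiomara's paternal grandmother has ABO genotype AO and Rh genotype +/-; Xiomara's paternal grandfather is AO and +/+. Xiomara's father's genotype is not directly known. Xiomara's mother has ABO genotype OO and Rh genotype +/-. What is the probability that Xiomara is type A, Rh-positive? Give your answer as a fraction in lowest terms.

Xiomara's father's ABO genotype from AO × AO: 1/4 AA, 1/2 AO, 1/4 OO.
Crossing each possibility with the mother OO and summing P(type A): 1/4·1 + 1/2·1/2 + 1/4·0 = 1/2.
Similarly for Rh via the father's Rh distribution: P(Rh+) = 7/8.
Independent loci: 1/2 × 7/8 = 7/16.

7/16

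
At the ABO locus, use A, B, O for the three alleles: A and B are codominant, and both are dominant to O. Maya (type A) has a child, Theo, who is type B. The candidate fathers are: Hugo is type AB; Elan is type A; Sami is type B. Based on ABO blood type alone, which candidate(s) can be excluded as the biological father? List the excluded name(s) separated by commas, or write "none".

Elan

A candidate is excluded only if no genotype consistent with his phenotype could produce a type B child with a type A mother.
Elan (type A): no genotype consistent with that phenotype can produce a type-B child with a type-A mother.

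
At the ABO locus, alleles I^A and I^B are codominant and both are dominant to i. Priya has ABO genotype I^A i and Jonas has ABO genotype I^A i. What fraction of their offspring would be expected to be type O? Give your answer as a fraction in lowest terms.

ABO cross I^A i × I^A i → offspring phenotypes: 1/4 O, 3/4 A.
So P(type O) = 1/4.

1/4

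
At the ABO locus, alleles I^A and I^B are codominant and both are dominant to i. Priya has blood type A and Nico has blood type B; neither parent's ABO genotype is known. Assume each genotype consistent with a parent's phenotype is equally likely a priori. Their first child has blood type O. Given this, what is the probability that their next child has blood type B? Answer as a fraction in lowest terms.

Possible genotypes: Priya ∈ {I^A I^A, I^A i}; Nico ∈ {I^B I^B, I^B i}.
Weight each parental genotype pair by prior × P(type-O child):
  I^A i × I^B i: posterior weight 1; P(next child type B) = 1/4.
Weighted sum = 1/4.

1/4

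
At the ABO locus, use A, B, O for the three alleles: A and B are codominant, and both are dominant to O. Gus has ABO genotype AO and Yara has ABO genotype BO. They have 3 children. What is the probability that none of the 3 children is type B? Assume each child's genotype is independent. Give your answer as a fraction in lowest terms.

ABO cross AO × BO → 1/4 O, 1/4 A, 1/4 B, 1/4 AB.
So P(type B) = 1/4 per child.
P(not type B) = 3/4 for one child; (3/4)^3 = 27/64.

27/64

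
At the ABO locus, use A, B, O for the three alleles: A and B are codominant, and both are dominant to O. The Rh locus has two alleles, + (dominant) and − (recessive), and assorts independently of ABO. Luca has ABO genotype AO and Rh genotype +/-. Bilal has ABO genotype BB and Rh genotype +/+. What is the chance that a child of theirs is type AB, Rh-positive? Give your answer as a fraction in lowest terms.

ABO cross AO × BB → offspring phenotypes: 1/2 B, 1/2 AB.
Rh cross +/- × +/+ → 1 Rh+.
Independent loci: P(type AB, Rh-positive) = 1/2 × 1 = 1/2.

1/2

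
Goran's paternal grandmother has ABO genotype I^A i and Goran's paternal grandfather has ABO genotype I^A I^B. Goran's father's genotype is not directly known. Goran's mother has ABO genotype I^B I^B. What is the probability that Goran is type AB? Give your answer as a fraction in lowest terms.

1/2

Goran's father's ABO genotype from I^A i × I^A I^B: 1/4 I^A I^A, 1/4 I^A I^B, 1/4 I^A i, 1/4 I^B i.
Crossing each possibility with the mother I^B I^B and summing P(type AB): 1/4·1 + 1/4·1/2 + 1/4·1/2 + 1/4·0 = 1/2.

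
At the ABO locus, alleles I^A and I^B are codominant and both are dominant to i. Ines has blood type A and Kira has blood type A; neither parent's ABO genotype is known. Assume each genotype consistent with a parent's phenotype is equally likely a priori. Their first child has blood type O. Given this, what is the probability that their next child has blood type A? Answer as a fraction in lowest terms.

Possible genotypes: Ines ∈ {I^A I^A, I^A i}; Kira ∈ {I^A I^A, I^A i}.
Weight each parental genotype pair by prior × P(type-O child):
  I^A i × I^A i: posterior weight 1; P(next child type A) = 3/4.
Weighted sum = 3/4.

3/4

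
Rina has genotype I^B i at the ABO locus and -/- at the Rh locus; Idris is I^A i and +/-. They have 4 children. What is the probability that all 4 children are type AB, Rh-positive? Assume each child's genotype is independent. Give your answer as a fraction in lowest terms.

1/4096

ABO cross I^B i × I^A i → 1/4 O, 1/4 A, 1/4 B, 1/4 AB.
Rh cross -/- × +/- → 1/2 Rh+, 1/2 Rh-; so P(type AB, Rh-positive) = 1/4 × 1/2 = 1/8 per child.
All 4 independent: (1/8)^4 = 1/4096.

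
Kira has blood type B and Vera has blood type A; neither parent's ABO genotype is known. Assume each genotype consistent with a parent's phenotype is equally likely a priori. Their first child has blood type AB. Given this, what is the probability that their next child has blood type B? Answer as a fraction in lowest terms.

5/36

Possible genotypes: Kira ∈ {I^B I^B, I^B i}; Vera ∈ {I^A I^A, I^A i}.
Weight each parental genotype pair by prior × P(type-AB child):
  I^B I^B × I^A I^A: posterior weight 4/9; P(next child type B) = 0.
  I^B I^B × I^A i: posterior weight 2/9; P(next child type B) = 1/2.
  I^B i × I^A I^A: posterior weight 2/9; P(next child type B) = 0.
  I^B i × I^A i: posterior weight 1/9; P(next child type B) = 1/4.
Weighted sum = 5/36.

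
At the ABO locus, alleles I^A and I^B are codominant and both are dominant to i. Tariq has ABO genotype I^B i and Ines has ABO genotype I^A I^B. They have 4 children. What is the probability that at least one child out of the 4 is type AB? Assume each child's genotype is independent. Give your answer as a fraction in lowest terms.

175/256

ABO cross I^B i × I^A I^B → 1/4 A, 1/2 B, 1/4 AB.
So P(type AB) = 1/4 per child.
P(none) = (3/4)^4 = 81/256; P(at least one) = 1 − 81/256 = 175/256.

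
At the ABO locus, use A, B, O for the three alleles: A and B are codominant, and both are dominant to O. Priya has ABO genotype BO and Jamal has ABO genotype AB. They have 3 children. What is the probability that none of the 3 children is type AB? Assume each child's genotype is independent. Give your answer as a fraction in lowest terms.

ABO cross BO × AB → 1/4 A, 1/2 B, 1/4 AB.
So P(type AB) = 1/4 per child.
P(not type AB) = 3/4 for one child; (3/4)^3 = 27/64.

27/64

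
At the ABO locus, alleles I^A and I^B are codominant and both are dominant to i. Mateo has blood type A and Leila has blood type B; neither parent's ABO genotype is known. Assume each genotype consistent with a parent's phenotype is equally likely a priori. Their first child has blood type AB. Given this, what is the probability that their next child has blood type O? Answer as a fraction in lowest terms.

1/36

Possible genotypes: Mateo ∈ {I^A I^A, I^A i}; Leila ∈ {I^B I^B, I^B i}.
Weight each parental genotype pair by prior × P(type-AB child):
  I^A I^A × I^B I^B: posterior weight 4/9; P(next child type O) = 0.
  I^A I^A × I^B i: posterior weight 2/9; P(next child type O) = 0.
  I^A i × I^B I^B: posterior weight 2/9; P(next child type O) = 0.
  I^A i × I^B i: posterior weight 1/9; P(next child type O) = 1/4.
Weighted sum = 1/36.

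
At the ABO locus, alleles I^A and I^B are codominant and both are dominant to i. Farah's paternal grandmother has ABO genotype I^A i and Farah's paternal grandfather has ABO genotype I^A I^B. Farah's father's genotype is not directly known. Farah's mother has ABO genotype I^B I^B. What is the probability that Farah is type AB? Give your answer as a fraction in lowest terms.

Farah's father's ABO genotype from I^A i × I^A I^B: 1/4 I^A I^A, 1/4 I^A I^B, 1/4 I^A i, 1/4 I^B i.
Crossing each possibility with the mother I^B I^B and summing P(type AB): 1/4·1 + 1/4·1/2 + 1/4·1/2 + 1/4·0 = 1/2.

1/2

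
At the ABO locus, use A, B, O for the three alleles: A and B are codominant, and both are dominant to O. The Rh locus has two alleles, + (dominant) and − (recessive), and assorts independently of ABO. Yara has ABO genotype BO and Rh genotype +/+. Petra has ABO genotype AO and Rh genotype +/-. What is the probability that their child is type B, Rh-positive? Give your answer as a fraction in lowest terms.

1/4

ABO cross BO × AO → offspring phenotypes: 1/4 O, 1/4 A, 1/4 B, 1/4 AB.
Rh cross +/+ × +/- → 1 Rh+.
Independent loci: P(type B, Rh-positive) = 1/4 × 1 = 1/4.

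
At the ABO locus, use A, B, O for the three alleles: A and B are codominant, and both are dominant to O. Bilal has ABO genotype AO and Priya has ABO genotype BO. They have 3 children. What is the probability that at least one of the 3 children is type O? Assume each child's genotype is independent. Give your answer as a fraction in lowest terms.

ABO cross AO × BO → 1/4 O, 1/4 A, 1/4 B, 1/4 AB.
So P(type O) = 1/4 per child.
P(none) = (3/4)^3 = 27/64; P(at least one) = 1 − 27/64 = 37/64.

37/64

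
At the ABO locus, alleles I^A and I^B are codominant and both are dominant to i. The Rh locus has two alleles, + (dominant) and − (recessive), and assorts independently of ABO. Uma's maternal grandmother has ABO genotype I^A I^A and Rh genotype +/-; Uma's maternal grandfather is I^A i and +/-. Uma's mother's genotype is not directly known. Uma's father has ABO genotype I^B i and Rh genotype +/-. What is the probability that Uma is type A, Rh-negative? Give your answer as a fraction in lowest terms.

3/32

Uma's mother's ABO genotype from I^A I^A × I^A i: 1/2 I^A I^A, 1/2 I^A i.
Crossing each possibility with the father I^B i and summing P(type A): 1/2·1/2 + 1/2·1/4 = 3/8.
Similarly for Rh via the mother's Rh distribution: P(Rh-) = 1/4.
Independent loci: 3/8 × 1/4 = 3/32.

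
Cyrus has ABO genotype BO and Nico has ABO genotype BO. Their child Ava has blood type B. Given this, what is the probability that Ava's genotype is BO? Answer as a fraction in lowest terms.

Cross BO × BO → 1/4 BB, 1/2 BO, 1/4 OO.
Type-B genotypes among offspring: BB (1/4), BO (1/2); total 3/4.
P(BO | type B) = (1/2) / (3/4) = 2/3.

2/3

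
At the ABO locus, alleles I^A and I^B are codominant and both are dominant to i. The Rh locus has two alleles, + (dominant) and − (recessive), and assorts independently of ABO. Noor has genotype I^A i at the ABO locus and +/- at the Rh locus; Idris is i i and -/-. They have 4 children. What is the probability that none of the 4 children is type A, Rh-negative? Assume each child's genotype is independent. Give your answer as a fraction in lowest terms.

81/256

ABO cross I^A i × i i → 1/2 O, 1/2 A.
Rh cross +/- × -/- → 1/2 Rh+, 1/2 Rh-; so P(type A, Rh-negative) = 1/2 × 1/2 = 1/4 per child.
P(not type A, Rh-negative) = 3/4 for one child; (3/4)^4 = 81/256.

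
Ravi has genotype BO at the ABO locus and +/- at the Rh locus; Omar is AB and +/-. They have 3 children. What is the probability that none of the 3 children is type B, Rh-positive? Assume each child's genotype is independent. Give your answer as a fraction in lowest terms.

125/512

ABO cross BO × AB → 1/4 A, 1/2 B, 1/4 AB.
Rh cross +/- × +/- → 3/4 Rh+, 1/4 Rh-; so P(type B, Rh-positive) = 1/2 × 3/4 = 3/8 per child.
P(not type B, Rh-positive) = 5/8 for one child; (5/8)^3 = 125/512.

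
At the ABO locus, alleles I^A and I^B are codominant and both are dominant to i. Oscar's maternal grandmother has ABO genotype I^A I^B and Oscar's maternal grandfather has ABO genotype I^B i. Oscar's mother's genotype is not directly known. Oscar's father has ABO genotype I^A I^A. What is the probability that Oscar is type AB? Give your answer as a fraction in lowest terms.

1/2

Oscar's mother's ABO genotype from I^A I^B × I^B i: 1/4 I^A I^B, 1/4 I^A i, 1/4 I^B I^B, 1/4 I^B i.
Crossing each possibility with the father I^A I^A and summing P(type AB): 1/4·1/2 + 1/4·0 + 1/4·1 + 1/4·1/2 = 1/2.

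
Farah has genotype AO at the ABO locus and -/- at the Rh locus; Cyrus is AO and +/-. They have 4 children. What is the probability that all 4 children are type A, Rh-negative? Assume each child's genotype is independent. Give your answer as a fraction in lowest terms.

ABO cross AO × AO → 1/4 O, 3/4 A.
Rh cross -/- × +/- → 1/2 Rh+, 1/2 Rh-; so P(type A, Rh-negative) = 3/4 × 1/2 = 3/8 per child.
All 4 independent: (3/8)^4 = 81/4096.

81/4096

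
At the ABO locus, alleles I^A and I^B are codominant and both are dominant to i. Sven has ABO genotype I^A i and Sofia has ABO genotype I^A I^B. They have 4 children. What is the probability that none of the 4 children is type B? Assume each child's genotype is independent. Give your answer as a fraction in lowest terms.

81/256

ABO cross I^A i × I^A I^B → 1/2 A, 1/4 B, 1/4 AB.
So P(type B) = 1/4 per child.
P(not type B) = 3/4 for one child; (3/4)^4 = 81/256.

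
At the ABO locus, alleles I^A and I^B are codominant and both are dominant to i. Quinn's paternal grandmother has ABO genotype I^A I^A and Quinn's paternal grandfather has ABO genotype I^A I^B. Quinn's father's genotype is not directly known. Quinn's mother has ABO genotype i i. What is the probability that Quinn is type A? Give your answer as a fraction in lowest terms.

3/4

Quinn's father's ABO genotype from I^A I^A × I^A I^B: 1/2 I^A I^A, 1/2 I^A I^B.
Crossing each possibility with the mother i i and summing P(type A): 1/2·1 + 1/2·1/2 = 3/4.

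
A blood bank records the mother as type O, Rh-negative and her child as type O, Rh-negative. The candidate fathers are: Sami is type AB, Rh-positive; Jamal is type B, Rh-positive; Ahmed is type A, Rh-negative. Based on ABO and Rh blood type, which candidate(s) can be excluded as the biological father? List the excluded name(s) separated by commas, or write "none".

A candidate is excluded only if no genotype consistent with his phenotype could produce a type O, Rh-negative child with a type O, Rh-negative mother.
Sami (type AB, Rh+): no genotype consistent with that phenotype can produce a type-O Rh- child with a type-O mother.

Sami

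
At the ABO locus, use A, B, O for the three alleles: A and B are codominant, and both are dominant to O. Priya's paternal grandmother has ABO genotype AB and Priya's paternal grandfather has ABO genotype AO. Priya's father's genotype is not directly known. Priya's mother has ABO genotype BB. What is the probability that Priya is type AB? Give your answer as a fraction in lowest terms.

1/2

Priya's father's ABO genotype from AB × AO: 1/4 AA, 1/4 AB, 1/4 AO, 1/4 BO.
Crossing each possibility with the mother BB and summing P(type AB): 1/4·1 + 1/4·1/2 + 1/4·1/2 + 1/4·0 = 1/2.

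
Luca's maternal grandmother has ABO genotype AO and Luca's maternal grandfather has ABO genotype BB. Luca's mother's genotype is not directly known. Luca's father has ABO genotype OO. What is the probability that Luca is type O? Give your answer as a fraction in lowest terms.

Luca's mother's ABO genotype from AO × BB: 1/2 AB, 1/2 BO.
Crossing each possibility with the father OO and summing P(type O): 1/2·0 + 1/2·1/2 = 1/4.

1/4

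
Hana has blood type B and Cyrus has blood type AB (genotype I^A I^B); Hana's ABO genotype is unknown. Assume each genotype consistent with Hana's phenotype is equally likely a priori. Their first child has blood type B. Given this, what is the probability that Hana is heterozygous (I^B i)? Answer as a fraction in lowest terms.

Possible genotypes: Hana ∈ {I^B I^B, I^B i}; Cyrus ∈ {I^A I^B}.
Weight each parental genotype pair by prior × P(type-B child):
  I^B I^B × I^A I^B: posterior weight 1/2.
  I^B i × I^A I^B: posterior weight 1/2.
Sum the posterior weight over pairs where Hana is I^B i: 1/2.

1/2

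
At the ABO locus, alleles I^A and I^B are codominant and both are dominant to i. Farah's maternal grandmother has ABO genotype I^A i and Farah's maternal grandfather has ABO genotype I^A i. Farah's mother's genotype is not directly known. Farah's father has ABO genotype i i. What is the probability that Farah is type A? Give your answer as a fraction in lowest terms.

1/2

Farah's mother's ABO genotype from I^A i × I^A i: 1/4 I^A I^A, 1/2 I^A i, 1/4 i i.
Crossing each possibility with the father i i and summing P(type A): 1/4·1 + 1/2·1/2 + 1/4·0 = 1/2.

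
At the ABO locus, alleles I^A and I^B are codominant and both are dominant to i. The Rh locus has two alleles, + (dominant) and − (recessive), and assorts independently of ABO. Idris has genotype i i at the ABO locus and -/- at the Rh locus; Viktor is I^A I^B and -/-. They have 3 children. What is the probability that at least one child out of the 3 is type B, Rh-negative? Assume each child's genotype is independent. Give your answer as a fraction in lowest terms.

7/8

ABO cross i i × I^A I^B → 1/2 A, 1/2 B.
Rh cross -/- × -/- → 1 Rh-; so P(type B, Rh-negative) = 1/2 × 1 = 1/2 per child.
P(none) = (1/2)^3 = 1/8; P(at least one) = 1 − 1/8 = 7/8.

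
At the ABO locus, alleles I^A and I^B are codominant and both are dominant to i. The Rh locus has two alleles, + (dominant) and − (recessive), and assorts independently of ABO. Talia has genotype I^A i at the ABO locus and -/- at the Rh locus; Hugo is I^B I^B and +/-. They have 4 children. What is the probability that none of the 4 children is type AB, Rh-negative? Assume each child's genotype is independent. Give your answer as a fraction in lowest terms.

ABO cross I^A i × I^B I^B → 1/2 B, 1/2 AB.
Rh cross -/- × +/- → 1/2 Rh+, 1/2 Rh-; so P(type AB, Rh-negative) = 1/2 × 1/2 = 1/4 per child.
P(not type AB, Rh-negative) = 3/4 for one child; (3/4)^4 = 81/256.

81/256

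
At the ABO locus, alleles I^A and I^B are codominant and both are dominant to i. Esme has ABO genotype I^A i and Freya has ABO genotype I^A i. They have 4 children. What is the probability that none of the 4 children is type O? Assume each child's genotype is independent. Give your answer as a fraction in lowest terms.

ABO cross I^A i × I^A i → 1/4 O, 3/4 A.
So P(type O) = 1/4 per child.
P(not type O) = 3/4 for one child; (3/4)^4 = 81/256.

81/256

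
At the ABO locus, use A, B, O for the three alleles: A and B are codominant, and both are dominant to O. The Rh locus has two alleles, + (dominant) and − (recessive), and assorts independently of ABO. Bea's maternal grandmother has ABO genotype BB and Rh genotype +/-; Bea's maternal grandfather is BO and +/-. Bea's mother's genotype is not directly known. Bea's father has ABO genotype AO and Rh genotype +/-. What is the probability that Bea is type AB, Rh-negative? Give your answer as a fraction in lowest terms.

3/32

Bea's mother's ABO genotype from BB × BO: 1/2 BB, 1/2 BO.
Crossing each possibility with the father AO and summing P(type AB): 1/2·1/2 + 1/2·1/4 = 3/8.
Similarly for Rh via the mother's Rh distribution: P(Rh-) = 1/4.
Independent loci: 3/8 × 1/4 = 3/32.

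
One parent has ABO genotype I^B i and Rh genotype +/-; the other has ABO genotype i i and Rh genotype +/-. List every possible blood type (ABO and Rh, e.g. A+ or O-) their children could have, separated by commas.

O+, O-, B+, B-

Gametes from I^B i × i i give offspring ABO genotypes I^B i, i i, i.e. phenotypes O, B.
Rh cross +/- × +/- → phenotypes Rh+, Rh-.
Combining independently: O+, O-, B+, B-.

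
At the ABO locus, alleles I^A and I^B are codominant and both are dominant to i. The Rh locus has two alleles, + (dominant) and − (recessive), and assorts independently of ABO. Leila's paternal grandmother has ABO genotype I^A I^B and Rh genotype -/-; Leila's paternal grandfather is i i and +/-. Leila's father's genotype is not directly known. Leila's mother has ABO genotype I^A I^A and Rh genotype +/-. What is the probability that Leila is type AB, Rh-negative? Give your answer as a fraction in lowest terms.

3/32

Leila's father's ABO genotype from I^A I^B × i i: 1/2 I^A i, 1/2 I^B i.
Crossing each possibility with the mother I^A I^A and summing P(type AB): 1/2·0 + 1/2·1/2 = 1/4.
Similarly for Rh via the father's Rh distribution: P(Rh-) = 3/8.
Independent loci: 1/4 × 3/8 = 3/32.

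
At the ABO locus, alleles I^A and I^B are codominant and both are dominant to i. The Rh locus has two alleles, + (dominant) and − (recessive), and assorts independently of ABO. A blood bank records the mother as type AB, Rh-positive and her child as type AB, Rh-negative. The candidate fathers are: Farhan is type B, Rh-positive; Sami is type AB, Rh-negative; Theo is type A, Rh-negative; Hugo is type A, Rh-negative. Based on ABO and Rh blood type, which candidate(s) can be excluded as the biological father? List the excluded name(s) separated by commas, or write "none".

A candidate is excluded only if no genotype consistent with his phenotype could produce a type AB, Rh-negative child with a type AB, Rh-positive mother.
Every candidate has at least one consistent genotype combination, so none can be excluded.

none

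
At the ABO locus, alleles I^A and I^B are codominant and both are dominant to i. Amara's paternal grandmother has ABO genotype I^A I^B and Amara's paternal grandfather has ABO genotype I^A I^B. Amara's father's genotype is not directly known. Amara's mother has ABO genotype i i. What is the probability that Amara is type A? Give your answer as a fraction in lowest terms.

Amara's father's ABO genotype from I^A I^B × I^A I^B: 1/4 I^A I^A, 1/2 I^A I^B, 1/4 I^B I^B.
Crossing each possibility with the mother i i and summing P(type A): 1/4·1 + 1/2·1/2 + 1/4·0 = 1/2.

1/2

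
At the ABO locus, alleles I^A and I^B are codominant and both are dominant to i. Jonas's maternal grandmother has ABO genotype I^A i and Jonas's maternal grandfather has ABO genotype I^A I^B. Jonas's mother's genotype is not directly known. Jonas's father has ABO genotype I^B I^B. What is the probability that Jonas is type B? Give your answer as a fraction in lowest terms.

1/2

Jonas's mother's ABO genotype from I^A i × I^A I^B: 1/4 I^A I^A, 1/4 I^A I^B, 1/4 I^A i, 1/4 I^B i.
Crossing each possibility with the father I^B I^B and summing P(type B): 1/4·0 + 1/4·1/2 + 1/4·1/2 + 1/4·1 = 1/2.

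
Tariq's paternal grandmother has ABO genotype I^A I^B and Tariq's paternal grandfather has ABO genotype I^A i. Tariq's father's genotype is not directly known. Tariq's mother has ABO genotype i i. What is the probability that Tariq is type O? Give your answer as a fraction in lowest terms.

1/4

Tariq's father's ABO genotype from I^A I^B × I^A i: 1/4 I^A I^A, 1/4 I^A I^B, 1/4 I^A i, 1/4 I^B i.
Crossing each possibility with the mother i i and summing P(type O): 1/4·0 + 1/4·0 + 1/4·1/2 + 1/4·1/2 = 1/4.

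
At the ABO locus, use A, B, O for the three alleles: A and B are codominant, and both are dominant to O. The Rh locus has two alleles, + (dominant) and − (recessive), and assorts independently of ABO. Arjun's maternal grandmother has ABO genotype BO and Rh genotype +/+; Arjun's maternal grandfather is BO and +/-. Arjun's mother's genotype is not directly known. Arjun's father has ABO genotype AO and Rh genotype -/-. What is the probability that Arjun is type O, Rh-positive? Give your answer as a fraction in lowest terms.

3/16

Arjun's mother's ABO genotype from BO × BO: 1/4 BB, 1/2 BO, 1/4 OO.
Crossing each possibility with the father AO and summing P(type O): 1/4·0 + 1/2·1/4 + 1/4·1/2 = 1/4.
Similarly for Rh via the mother's Rh distribution: P(Rh+) = 3/4.
Independent loci: 1/4 × 3/4 = 3/16.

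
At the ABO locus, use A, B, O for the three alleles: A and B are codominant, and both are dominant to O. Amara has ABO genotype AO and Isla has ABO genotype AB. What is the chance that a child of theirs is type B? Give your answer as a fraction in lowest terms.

ABO cross AO × AB → offspring phenotypes: 1/2 A, 1/4 B, 1/4 AB.
So P(type B) = 1/4.

1/4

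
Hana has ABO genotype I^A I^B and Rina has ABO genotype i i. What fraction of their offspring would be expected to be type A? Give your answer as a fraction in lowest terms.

1/2

ABO cross I^A I^B × i i → offspring phenotypes: 1/2 A, 1/2 B.
So P(type A) = 1/2.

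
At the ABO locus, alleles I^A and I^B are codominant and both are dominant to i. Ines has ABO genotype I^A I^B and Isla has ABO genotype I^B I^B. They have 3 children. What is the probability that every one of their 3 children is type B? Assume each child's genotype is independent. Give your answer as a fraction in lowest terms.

ABO cross I^A I^B × I^B I^B → 1/2 B, 1/2 AB.
So P(type B) = 1/2 per child.
All 3 independent: (1/2)^3 = 1/8.

1/8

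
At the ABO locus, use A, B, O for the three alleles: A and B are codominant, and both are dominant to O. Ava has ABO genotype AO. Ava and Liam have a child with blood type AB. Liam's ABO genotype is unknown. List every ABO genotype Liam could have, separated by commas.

AB, BB, BO

For each candidate genotype of Liam, check whether crossing it with AO can produce every observed child phenotype.
  AA → possible child types {A} ✗
  AB → possible child types {A, B, AB} ✓
  AO → possible child types {O, A} ✗
  BB → possible child types {B, AB} ✓
  BO → possible child types {O, A, B, AB} ✓
  OO → possible child types {O, A} ✗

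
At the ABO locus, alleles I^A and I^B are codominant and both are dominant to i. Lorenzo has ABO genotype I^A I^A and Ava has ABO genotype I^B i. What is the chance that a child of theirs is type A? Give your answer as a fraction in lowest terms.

1/2

ABO cross I^A I^A × I^B i → offspring phenotypes: 1/2 A, 1/2 AB.
So P(type A) = 1/2.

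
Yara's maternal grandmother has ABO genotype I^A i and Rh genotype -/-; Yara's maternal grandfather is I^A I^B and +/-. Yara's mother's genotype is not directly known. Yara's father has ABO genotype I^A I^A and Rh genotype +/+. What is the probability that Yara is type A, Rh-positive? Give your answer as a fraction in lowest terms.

Yara's mother's ABO genotype from I^A i × I^A I^B: 1/4 I^A I^A, 1/4 I^A I^B, 1/4 I^A i, 1/4 I^B i.
Crossing each possibility with the father I^A I^A and summing P(type A): 1/4·1 + 1/4·1/2 + 1/4·1 + 1/4·1/2 = 3/4.
Similarly for Rh via the mother's Rh distribution: P(Rh+) = 1.
Independent loci: 3/4 × 1 = 3/4.

3/4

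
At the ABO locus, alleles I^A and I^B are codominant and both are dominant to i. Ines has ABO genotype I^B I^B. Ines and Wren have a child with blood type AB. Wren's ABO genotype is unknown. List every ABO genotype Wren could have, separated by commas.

For each candidate genotype of Wren, check whether crossing it with I^B I^B can produce every observed child phenotype.
  I^A I^A → possible child types {AB} ✓
  I^A I^B → possible child types {B, AB} ✓
  I^A i → possible child types {B, AB} ✓
  I^B I^B → possible child types {B} ✗
  I^B i → possible child types {B} ✗
  i i → possible child types {B} ✗

I^A I^A, I^A I^B, I^A i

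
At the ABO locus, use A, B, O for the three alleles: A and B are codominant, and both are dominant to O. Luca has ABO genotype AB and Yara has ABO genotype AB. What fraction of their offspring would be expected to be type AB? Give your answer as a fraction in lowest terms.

1/2

ABO cross AB × AB → offspring phenotypes: 1/4 A, 1/4 B, 1/2 AB.
So P(type AB) = 1/2.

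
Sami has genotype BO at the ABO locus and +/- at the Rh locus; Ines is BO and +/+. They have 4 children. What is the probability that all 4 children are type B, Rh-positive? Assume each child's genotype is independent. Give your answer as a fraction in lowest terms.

ABO cross BO × BO → 1/4 O, 3/4 B.
Rh cross +/- × +/+ → 1 Rh+; so P(type B, Rh-positive) = 3/4 × 1 = 3/4 per child.
All 4 independent: (3/4)^4 = 81/256.

81/256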